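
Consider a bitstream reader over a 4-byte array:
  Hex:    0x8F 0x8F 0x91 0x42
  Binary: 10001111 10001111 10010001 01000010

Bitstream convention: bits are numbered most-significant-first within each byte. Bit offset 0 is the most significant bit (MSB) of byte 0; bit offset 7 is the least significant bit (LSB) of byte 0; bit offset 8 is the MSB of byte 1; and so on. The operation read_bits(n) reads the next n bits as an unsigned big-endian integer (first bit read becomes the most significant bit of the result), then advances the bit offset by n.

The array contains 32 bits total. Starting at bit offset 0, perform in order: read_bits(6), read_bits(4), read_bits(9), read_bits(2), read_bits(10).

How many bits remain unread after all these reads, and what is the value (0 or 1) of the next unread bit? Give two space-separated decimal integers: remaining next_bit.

Read 1: bits[0:6] width=6 -> value=35 (bin 100011); offset now 6 = byte 0 bit 6; 26 bits remain
Read 2: bits[6:10] width=4 -> value=14 (bin 1110); offset now 10 = byte 1 bit 2; 22 bits remain
Read 3: bits[10:19] width=9 -> value=124 (bin 001111100); offset now 19 = byte 2 bit 3; 13 bits remain
Read 4: bits[19:21] width=2 -> value=2 (bin 10); offset now 21 = byte 2 bit 5; 11 bits remain
Read 5: bits[21:31] width=10 -> value=161 (bin 0010100001); offset now 31 = byte 3 bit 7; 1 bits remain

Answer: 1 0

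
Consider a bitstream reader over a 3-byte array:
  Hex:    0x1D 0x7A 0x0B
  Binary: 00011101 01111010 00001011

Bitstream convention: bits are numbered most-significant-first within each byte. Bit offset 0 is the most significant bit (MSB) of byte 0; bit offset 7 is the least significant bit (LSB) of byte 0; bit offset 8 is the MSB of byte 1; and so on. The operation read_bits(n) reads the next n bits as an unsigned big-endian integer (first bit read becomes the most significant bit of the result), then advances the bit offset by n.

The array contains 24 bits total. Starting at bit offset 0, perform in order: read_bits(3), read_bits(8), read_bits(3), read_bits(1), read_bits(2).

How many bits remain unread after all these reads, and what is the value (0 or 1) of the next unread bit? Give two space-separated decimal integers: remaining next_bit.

Answer: 7 0

Derivation:
Read 1: bits[0:3] width=3 -> value=0 (bin 000); offset now 3 = byte 0 bit 3; 21 bits remain
Read 2: bits[3:11] width=8 -> value=235 (bin 11101011); offset now 11 = byte 1 bit 3; 13 bits remain
Read 3: bits[11:14] width=3 -> value=6 (bin 110); offset now 14 = byte 1 bit 6; 10 bits remain
Read 4: bits[14:15] width=1 -> value=1 (bin 1); offset now 15 = byte 1 bit 7; 9 bits remain
Read 5: bits[15:17] width=2 -> value=0 (bin 00); offset now 17 = byte 2 bit 1; 7 bits remain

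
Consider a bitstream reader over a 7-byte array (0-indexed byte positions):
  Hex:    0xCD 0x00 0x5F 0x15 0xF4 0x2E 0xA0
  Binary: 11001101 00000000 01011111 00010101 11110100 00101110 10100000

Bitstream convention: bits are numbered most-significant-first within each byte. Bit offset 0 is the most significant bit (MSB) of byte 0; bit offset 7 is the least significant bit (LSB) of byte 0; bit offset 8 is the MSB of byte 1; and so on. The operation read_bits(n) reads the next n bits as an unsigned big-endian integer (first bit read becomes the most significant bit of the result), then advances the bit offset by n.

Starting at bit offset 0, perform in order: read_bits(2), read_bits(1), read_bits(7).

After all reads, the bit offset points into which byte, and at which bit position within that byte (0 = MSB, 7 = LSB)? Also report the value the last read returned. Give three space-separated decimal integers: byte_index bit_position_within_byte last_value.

Answer: 1 2 52

Derivation:
Read 1: bits[0:2] width=2 -> value=3 (bin 11); offset now 2 = byte 0 bit 2; 54 bits remain
Read 2: bits[2:3] width=1 -> value=0 (bin 0); offset now 3 = byte 0 bit 3; 53 bits remain
Read 3: bits[3:10] width=7 -> value=52 (bin 0110100); offset now 10 = byte 1 bit 2; 46 bits remain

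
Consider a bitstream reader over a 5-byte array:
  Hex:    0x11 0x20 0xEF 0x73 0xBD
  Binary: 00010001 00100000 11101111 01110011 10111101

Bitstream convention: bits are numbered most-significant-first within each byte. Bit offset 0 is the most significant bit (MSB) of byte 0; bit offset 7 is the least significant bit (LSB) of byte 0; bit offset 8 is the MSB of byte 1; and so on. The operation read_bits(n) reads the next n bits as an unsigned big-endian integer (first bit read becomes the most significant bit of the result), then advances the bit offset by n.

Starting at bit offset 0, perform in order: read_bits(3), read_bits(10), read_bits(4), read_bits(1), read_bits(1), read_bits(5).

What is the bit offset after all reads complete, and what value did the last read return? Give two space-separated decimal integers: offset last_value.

Answer: 24 15

Derivation:
Read 1: bits[0:3] width=3 -> value=0 (bin 000); offset now 3 = byte 0 bit 3; 37 bits remain
Read 2: bits[3:13] width=10 -> value=548 (bin 1000100100); offset now 13 = byte 1 bit 5; 27 bits remain
Read 3: bits[13:17] width=4 -> value=1 (bin 0001); offset now 17 = byte 2 bit 1; 23 bits remain
Read 4: bits[17:18] width=1 -> value=1 (bin 1); offset now 18 = byte 2 bit 2; 22 bits remain
Read 5: bits[18:19] width=1 -> value=1 (bin 1); offset now 19 = byte 2 bit 3; 21 bits remain
Read 6: bits[19:24] width=5 -> value=15 (bin 01111); offset now 24 = byte 3 bit 0; 16 bits remain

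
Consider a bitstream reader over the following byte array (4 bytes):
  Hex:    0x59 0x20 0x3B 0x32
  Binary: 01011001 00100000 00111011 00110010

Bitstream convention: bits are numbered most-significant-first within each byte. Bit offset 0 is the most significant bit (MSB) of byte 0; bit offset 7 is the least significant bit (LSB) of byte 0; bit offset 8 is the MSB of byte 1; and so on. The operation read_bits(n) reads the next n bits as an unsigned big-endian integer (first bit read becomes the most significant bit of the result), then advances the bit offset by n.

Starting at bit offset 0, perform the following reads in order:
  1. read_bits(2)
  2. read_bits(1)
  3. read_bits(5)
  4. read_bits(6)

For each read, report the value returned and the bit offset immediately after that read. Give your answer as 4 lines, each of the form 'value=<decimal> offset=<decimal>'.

Answer: value=1 offset=2
value=0 offset=3
value=25 offset=8
value=8 offset=14

Derivation:
Read 1: bits[0:2] width=2 -> value=1 (bin 01); offset now 2 = byte 0 bit 2; 30 bits remain
Read 2: bits[2:3] width=1 -> value=0 (bin 0); offset now 3 = byte 0 bit 3; 29 bits remain
Read 3: bits[3:8] width=5 -> value=25 (bin 11001); offset now 8 = byte 1 bit 0; 24 bits remain
Read 4: bits[8:14] width=6 -> value=8 (bin 001000); offset now 14 = byte 1 bit 6; 18 bits remain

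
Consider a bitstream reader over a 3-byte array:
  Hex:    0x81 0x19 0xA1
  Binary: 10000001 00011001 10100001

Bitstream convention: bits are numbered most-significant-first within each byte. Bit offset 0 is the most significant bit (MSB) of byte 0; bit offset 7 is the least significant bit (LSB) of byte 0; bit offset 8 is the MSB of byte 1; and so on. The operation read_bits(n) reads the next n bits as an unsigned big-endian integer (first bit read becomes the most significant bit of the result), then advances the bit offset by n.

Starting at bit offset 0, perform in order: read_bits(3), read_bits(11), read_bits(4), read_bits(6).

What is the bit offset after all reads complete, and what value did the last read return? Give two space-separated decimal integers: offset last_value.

Read 1: bits[0:3] width=3 -> value=4 (bin 100); offset now 3 = byte 0 bit 3; 21 bits remain
Read 2: bits[3:14] width=11 -> value=70 (bin 00001000110); offset now 14 = byte 1 bit 6; 10 bits remain
Read 3: bits[14:18] width=4 -> value=6 (bin 0110); offset now 18 = byte 2 bit 2; 6 bits remain
Read 4: bits[18:24] width=6 -> value=33 (bin 100001); offset now 24 = byte 3 bit 0; 0 bits remain

Answer: 24 33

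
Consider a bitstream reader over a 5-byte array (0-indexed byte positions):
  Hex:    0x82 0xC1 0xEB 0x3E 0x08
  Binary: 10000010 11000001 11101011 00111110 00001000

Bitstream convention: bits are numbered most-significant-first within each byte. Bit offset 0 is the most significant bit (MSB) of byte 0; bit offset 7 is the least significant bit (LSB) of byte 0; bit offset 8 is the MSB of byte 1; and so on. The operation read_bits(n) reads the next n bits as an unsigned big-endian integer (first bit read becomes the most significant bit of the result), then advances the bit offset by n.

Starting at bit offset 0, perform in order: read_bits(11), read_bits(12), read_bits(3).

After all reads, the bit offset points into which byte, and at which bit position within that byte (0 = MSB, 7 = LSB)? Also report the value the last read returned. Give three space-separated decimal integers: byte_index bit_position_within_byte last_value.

Read 1: bits[0:11] width=11 -> value=1046 (bin 10000010110); offset now 11 = byte 1 bit 3; 29 bits remain
Read 2: bits[11:23] width=12 -> value=245 (bin 000011110101); offset now 23 = byte 2 bit 7; 17 bits remain
Read 3: bits[23:26] width=3 -> value=4 (bin 100); offset now 26 = byte 3 bit 2; 14 bits remain

Answer: 3 2 4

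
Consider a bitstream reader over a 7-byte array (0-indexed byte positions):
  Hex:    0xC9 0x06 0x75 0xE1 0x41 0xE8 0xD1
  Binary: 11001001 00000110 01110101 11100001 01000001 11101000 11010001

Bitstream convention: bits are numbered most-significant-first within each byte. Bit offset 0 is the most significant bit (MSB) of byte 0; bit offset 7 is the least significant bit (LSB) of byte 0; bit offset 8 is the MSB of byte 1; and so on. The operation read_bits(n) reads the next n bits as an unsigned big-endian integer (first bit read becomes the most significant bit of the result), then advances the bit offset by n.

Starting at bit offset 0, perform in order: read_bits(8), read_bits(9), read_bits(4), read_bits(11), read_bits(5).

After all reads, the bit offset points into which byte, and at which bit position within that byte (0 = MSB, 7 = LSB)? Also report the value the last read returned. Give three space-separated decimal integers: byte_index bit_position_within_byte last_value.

Read 1: bits[0:8] width=8 -> value=201 (bin 11001001); offset now 8 = byte 1 bit 0; 48 bits remain
Read 2: bits[8:17] width=9 -> value=12 (bin 000001100); offset now 17 = byte 2 bit 1; 39 bits remain
Read 3: bits[17:21] width=4 -> value=14 (bin 1110); offset now 21 = byte 2 bit 5; 35 bits remain
Read 4: bits[21:32] width=11 -> value=1505 (bin 10111100001); offset now 32 = byte 4 bit 0; 24 bits remain
Read 5: bits[32:37] width=5 -> value=8 (bin 01000); offset now 37 = byte 4 bit 5; 19 bits remain

Answer: 4 5 8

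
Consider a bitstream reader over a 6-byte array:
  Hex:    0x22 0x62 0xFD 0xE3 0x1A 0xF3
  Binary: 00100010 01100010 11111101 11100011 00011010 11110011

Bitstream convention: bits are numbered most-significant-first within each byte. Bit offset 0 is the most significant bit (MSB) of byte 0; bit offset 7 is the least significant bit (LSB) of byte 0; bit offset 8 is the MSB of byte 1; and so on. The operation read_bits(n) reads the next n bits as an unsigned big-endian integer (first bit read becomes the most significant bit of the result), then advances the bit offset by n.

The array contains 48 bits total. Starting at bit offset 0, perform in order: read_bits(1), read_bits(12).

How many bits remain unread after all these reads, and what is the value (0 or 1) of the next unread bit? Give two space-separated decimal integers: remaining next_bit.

Answer: 35 0

Derivation:
Read 1: bits[0:1] width=1 -> value=0 (bin 0); offset now 1 = byte 0 bit 1; 47 bits remain
Read 2: bits[1:13] width=12 -> value=1100 (bin 010001001100); offset now 13 = byte 1 bit 5; 35 bits remain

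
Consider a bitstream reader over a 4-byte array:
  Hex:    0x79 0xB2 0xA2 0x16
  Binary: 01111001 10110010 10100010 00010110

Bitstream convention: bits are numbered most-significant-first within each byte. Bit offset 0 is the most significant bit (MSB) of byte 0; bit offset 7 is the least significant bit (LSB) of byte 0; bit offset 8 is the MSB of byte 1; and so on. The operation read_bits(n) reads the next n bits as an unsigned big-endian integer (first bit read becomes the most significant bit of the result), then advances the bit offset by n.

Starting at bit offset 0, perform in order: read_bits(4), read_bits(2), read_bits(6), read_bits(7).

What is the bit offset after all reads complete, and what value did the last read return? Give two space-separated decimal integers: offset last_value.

Read 1: bits[0:4] width=4 -> value=7 (bin 0111); offset now 4 = byte 0 bit 4; 28 bits remain
Read 2: bits[4:6] width=2 -> value=2 (bin 10); offset now 6 = byte 0 bit 6; 26 bits remain
Read 3: bits[6:12] width=6 -> value=27 (bin 011011); offset now 12 = byte 1 bit 4; 20 bits remain
Read 4: bits[12:19] width=7 -> value=21 (bin 0010101); offset now 19 = byte 2 bit 3; 13 bits remain

Answer: 19 21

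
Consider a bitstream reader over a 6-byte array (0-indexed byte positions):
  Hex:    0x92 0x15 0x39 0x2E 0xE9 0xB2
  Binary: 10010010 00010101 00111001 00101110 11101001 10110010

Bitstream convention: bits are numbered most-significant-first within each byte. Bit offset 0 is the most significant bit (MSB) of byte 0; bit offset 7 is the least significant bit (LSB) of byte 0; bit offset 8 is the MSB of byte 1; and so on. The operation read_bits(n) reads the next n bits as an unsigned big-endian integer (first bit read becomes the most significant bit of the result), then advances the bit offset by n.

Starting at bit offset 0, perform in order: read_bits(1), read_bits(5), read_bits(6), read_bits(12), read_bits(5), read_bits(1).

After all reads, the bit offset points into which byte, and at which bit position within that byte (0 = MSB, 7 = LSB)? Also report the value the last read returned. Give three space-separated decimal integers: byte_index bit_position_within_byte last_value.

Answer: 3 6 1

Derivation:
Read 1: bits[0:1] width=1 -> value=1 (bin 1); offset now 1 = byte 0 bit 1; 47 bits remain
Read 2: bits[1:6] width=5 -> value=4 (bin 00100); offset now 6 = byte 0 bit 6; 42 bits remain
Read 3: bits[6:12] width=6 -> value=33 (bin 100001); offset now 12 = byte 1 bit 4; 36 bits remain
Read 4: bits[12:24] width=12 -> value=1337 (bin 010100111001); offset now 24 = byte 3 bit 0; 24 bits remain
Read 5: bits[24:29] width=5 -> value=5 (bin 00101); offset now 29 = byte 3 bit 5; 19 bits remain
Read 6: bits[29:30] width=1 -> value=1 (bin 1); offset now 30 = byte 3 bit 6; 18 bits remain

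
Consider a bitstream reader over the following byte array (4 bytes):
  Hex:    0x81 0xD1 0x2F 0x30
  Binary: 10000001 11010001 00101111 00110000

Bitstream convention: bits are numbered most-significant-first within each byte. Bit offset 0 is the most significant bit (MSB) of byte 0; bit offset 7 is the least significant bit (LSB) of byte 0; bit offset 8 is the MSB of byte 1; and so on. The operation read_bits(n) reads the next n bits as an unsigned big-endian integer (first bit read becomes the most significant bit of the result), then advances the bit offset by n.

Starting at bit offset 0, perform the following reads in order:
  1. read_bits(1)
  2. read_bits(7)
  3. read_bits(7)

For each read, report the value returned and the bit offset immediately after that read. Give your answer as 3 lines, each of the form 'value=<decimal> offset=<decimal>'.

Answer: value=1 offset=1
value=1 offset=8
value=104 offset=15

Derivation:
Read 1: bits[0:1] width=1 -> value=1 (bin 1); offset now 1 = byte 0 bit 1; 31 bits remain
Read 2: bits[1:8] width=7 -> value=1 (bin 0000001); offset now 8 = byte 1 bit 0; 24 bits remain
Read 3: bits[8:15] width=7 -> value=104 (bin 1101000); offset now 15 = byte 1 bit 7; 17 bits remain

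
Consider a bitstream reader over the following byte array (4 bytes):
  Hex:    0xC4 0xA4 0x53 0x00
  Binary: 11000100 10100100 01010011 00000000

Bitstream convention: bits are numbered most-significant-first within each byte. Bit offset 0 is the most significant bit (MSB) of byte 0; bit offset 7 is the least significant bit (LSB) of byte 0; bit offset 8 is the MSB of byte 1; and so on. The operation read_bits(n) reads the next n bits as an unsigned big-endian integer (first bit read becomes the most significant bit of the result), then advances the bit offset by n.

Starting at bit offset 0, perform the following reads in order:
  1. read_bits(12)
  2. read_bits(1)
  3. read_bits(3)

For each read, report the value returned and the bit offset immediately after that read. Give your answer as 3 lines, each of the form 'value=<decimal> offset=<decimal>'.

Answer: value=3146 offset=12
value=0 offset=13
value=4 offset=16

Derivation:
Read 1: bits[0:12] width=12 -> value=3146 (bin 110001001010); offset now 12 = byte 1 bit 4; 20 bits remain
Read 2: bits[12:13] width=1 -> value=0 (bin 0); offset now 13 = byte 1 bit 5; 19 bits remain
Read 3: bits[13:16] width=3 -> value=4 (bin 100); offset now 16 = byte 2 bit 0; 16 bits remain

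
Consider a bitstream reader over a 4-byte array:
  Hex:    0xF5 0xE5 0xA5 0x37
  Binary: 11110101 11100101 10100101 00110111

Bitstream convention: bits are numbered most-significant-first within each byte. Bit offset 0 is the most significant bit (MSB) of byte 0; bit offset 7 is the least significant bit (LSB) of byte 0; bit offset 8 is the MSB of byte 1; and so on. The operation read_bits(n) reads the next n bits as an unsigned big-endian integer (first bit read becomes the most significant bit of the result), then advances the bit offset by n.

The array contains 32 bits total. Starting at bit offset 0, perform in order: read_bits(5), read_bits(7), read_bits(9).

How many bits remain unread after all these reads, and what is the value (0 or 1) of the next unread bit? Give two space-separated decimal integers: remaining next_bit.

Read 1: bits[0:5] width=5 -> value=30 (bin 11110); offset now 5 = byte 0 bit 5; 27 bits remain
Read 2: bits[5:12] width=7 -> value=94 (bin 1011110); offset now 12 = byte 1 bit 4; 20 bits remain
Read 3: bits[12:21] width=9 -> value=180 (bin 010110100); offset now 21 = byte 2 bit 5; 11 bits remain

Answer: 11 1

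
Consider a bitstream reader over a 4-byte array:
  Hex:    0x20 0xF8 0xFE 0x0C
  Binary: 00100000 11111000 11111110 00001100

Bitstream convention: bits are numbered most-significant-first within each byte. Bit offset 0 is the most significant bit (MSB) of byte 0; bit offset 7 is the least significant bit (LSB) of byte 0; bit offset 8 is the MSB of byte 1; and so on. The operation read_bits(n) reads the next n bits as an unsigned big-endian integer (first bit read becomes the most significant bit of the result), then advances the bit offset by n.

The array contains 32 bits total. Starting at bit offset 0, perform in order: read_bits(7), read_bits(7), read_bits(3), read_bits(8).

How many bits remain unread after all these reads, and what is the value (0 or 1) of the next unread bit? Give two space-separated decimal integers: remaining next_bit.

Read 1: bits[0:7] width=7 -> value=16 (bin 0010000); offset now 7 = byte 0 bit 7; 25 bits remain
Read 2: bits[7:14] width=7 -> value=62 (bin 0111110); offset now 14 = byte 1 bit 6; 18 bits remain
Read 3: bits[14:17] width=3 -> value=1 (bin 001); offset now 17 = byte 2 bit 1; 15 bits remain
Read 4: bits[17:25] width=8 -> value=252 (bin 11111100); offset now 25 = byte 3 bit 1; 7 bits remain

Answer: 7 0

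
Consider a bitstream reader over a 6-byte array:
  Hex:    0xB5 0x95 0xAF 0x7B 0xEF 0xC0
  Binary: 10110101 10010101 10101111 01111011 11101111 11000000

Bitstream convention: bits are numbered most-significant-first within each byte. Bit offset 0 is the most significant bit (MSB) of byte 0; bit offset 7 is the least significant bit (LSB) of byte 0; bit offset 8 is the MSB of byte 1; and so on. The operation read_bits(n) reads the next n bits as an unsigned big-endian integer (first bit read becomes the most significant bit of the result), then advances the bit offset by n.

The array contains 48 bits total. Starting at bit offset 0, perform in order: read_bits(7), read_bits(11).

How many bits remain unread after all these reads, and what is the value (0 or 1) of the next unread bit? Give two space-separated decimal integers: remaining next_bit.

Read 1: bits[0:7] width=7 -> value=90 (bin 1011010); offset now 7 = byte 0 bit 7; 41 bits remain
Read 2: bits[7:18] width=11 -> value=1622 (bin 11001010110); offset now 18 = byte 2 bit 2; 30 bits remain

Answer: 30 1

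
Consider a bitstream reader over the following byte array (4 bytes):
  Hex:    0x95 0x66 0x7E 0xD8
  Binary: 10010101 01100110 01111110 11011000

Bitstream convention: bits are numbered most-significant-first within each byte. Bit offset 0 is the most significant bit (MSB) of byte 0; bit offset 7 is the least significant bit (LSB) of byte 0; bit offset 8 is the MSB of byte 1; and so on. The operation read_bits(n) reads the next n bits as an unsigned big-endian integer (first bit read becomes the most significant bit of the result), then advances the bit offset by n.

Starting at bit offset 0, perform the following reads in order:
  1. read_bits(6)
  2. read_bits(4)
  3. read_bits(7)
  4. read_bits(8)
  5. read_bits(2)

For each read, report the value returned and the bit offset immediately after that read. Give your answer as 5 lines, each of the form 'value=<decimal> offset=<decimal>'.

Answer: value=37 offset=6
value=5 offset=10
value=76 offset=17
value=253 offset=25
value=2 offset=27

Derivation:
Read 1: bits[0:6] width=6 -> value=37 (bin 100101); offset now 6 = byte 0 bit 6; 26 bits remain
Read 2: bits[6:10] width=4 -> value=5 (bin 0101); offset now 10 = byte 1 bit 2; 22 bits remain
Read 3: bits[10:17] width=7 -> value=76 (bin 1001100); offset now 17 = byte 2 bit 1; 15 bits remain
Read 4: bits[17:25] width=8 -> value=253 (bin 11111101); offset now 25 = byte 3 bit 1; 7 bits remain
Read 5: bits[25:27] width=2 -> value=2 (bin 10); offset now 27 = byte 3 bit 3; 5 bits remain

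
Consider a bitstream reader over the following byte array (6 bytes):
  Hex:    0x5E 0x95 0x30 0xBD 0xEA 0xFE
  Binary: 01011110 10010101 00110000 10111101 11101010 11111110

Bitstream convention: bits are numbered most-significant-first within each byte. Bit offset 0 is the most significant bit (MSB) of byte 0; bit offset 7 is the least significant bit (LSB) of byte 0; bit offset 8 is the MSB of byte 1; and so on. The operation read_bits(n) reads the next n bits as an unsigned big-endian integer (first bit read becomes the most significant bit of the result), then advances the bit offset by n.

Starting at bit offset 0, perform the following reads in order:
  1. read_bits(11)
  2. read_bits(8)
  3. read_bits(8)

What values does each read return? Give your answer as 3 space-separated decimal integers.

Read 1: bits[0:11] width=11 -> value=756 (bin 01011110100); offset now 11 = byte 1 bit 3; 37 bits remain
Read 2: bits[11:19] width=8 -> value=169 (bin 10101001); offset now 19 = byte 2 bit 3; 29 bits remain
Read 3: bits[19:27] width=8 -> value=133 (bin 10000101); offset now 27 = byte 3 bit 3; 21 bits remain

Answer: 756 169 133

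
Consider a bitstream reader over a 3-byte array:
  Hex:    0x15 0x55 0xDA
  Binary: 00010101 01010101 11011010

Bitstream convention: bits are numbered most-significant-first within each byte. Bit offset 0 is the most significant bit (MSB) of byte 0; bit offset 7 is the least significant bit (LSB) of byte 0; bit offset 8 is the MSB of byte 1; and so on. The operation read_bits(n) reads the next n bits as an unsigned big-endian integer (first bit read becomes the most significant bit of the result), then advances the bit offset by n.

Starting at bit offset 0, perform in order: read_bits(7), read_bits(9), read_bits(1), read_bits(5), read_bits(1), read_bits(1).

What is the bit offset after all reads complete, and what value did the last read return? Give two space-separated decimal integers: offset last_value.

Answer: 24 0

Derivation:
Read 1: bits[0:7] width=7 -> value=10 (bin 0001010); offset now 7 = byte 0 bit 7; 17 bits remain
Read 2: bits[7:16] width=9 -> value=341 (bin 101010101); offset now 16 = byte 2 bit 0; 8 bits remain
Read 3: bits[16:17] width=1 -> value=1 (bin 1); offset now 17 = byte 2 bit 1; 7 bits remain
Read 4: bits[17:22] width=5 -> value=22 (bin 10110); offset now 22 = byte 2 bit 6; 2 bits remain
Read 5: bits[22:23] width=1 -> value=1 (bin 1); offset now 23 = byte 2 bit 7; 1 bits remain
Read 6: bits[23:24] width=1 -> value=0 (bin 0); offset now 24 = byte 3 bit 0; 0 bits remain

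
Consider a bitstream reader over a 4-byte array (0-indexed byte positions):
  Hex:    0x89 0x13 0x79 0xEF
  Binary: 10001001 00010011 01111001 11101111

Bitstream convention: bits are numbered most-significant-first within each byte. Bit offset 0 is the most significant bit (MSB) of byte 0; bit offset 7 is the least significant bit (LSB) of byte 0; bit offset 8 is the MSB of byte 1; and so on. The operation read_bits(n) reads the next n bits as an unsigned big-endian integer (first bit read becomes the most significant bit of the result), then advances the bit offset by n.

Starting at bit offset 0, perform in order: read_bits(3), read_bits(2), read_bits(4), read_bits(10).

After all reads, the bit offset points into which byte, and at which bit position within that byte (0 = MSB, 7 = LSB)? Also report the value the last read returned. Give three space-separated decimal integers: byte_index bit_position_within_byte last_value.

Answer: 2 3 155

Derivation:
Read 1: bits[0:3] width=3 -> value=4 (bin 100); offset now 3 = byte 0 bit 3; 29 bits remain
Read 2: bits[3:5] width=2 -> value=1 (bin 01); offset now 5 = byte 0 bit 5; 27 bits remain
Read 3: bits[5:9] width=4 -> value=2 (bin 0010); offset now 9 = byte 1 bit 1; 23 bits remain
Read 4: bits[9:19] width=10 -> value=155 (bin 0010011011); offset now 19 = byte 2 bit 3; 13 bits remain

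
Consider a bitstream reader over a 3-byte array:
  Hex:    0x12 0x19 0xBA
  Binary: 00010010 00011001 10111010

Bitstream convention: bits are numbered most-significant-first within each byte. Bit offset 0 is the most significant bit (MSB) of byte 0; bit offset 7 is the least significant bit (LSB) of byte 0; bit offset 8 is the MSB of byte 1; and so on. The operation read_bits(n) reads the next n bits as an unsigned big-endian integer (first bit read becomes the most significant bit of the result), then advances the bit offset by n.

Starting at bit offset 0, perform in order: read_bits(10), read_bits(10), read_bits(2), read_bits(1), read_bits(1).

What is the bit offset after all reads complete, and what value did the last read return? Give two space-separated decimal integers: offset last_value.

Answer: 24 0

Derivation:
Read 1: bits[0:10] width=10 -> value=72 (bin 0001001000); offset now 10 = byte 1 bit 2; 14 bits remain
Read 2: bits[10:20] width=10 -> value=411 (bin 0110011011); offset now 20 = byte 2 bit 4; 4 bits remain
Read 3: bits[20:22] width=2 -> value=2 (bin 10); offset now 22 = byte 2 bit 6; 2 bits remain
Read 4: bits[22:23] width=1 -> value=1 (bin 1); offset now 23 = byte 2 bit 7; 1 bits remain
Read 5: bits[23:24] width=1 -> value=0 (bin 0); offset now 24 = byte 3 bit 0; 0 bits remain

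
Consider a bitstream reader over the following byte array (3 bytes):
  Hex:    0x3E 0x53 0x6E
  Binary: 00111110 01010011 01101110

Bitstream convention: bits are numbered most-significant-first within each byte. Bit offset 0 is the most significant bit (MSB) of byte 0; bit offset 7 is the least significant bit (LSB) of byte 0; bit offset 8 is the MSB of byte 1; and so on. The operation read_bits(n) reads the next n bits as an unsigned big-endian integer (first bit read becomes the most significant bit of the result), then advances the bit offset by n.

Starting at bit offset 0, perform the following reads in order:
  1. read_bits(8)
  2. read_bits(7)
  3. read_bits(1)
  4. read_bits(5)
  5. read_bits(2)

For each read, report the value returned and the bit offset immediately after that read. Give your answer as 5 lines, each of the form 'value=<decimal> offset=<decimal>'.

Answer: value=62 offset=8
value=41 offset=15
value=1 offset=16
value=13 offset=21
value=3 offset=23

Derivation:
Read 1: bits[0:8] width=8 -> value=62 (bin 00111110); offset now 8 = byte 1 bit 0; 16 bits remain
Read 2: bits[8:15] width=7 -> value=41 (bin 0101001); offset now 15 = byte 1 bit 7; 9 bits remain
Read 3: bits[15:16] width=1 -> value=1 (bin 1); offset now 16 = byte 2 bit 0; 8 bits remain
Read 4: bits[16:21] width=5 -> value=13 (bin 01101); offset now 21 = byte 2 bit 5; 3 bits remain
Read 5: bits[21:23] width=2 -> value=3 (bin 11); offset now 23 = byte 2 bit 7; 1 bits remain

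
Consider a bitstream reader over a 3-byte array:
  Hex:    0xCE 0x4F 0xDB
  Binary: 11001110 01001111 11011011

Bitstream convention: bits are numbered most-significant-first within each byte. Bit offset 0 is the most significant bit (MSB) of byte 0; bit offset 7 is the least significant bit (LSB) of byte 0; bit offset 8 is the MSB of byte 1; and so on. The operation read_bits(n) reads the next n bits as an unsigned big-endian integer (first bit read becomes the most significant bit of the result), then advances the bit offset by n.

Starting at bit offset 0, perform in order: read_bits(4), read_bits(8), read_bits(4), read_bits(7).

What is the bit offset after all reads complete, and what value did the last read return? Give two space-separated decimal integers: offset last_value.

Read 1: bits[0:4] width=4 -> value=12 (bin 1100); offset now 4 = byte 0 bit 4; 20 bits remain
Read 2: bits[4:12] width=8 -> value=228 (bin 11100100); offset now 12 = byte 1 bit 4; 12 bits remain
Read 3: bits[12:16] width=4 -> value=15 (bin 1111); offset now 16 = byte 2 bit 0; 8 bits remain
Read 4: bits[16:23] width=7 -> value=109 (bin 1101101); offset now 23 = byte 2 bit 7; 1 bits remain

Answer: 23 109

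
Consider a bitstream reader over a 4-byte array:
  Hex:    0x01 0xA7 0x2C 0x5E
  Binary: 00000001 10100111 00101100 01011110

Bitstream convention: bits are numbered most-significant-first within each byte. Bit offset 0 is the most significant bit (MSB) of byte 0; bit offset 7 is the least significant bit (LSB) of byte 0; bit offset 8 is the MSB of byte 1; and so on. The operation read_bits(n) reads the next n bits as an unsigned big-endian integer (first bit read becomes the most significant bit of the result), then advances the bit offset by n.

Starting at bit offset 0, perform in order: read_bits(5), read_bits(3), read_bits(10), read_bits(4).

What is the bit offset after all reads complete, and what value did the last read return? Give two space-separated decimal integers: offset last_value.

Read 1: bits[0:5] width=5 -> value=0 (bin 00000); offset now 5 = byte 0 bit 5; 27 bits remain
Read 2: bits[5:8] width=3 -> value=1 (bin 001); offset now 8 = byte 1 bit 0; 24 bits remain
Read 3: bits[8:18] width=10 -> value=668 (bin 1010011100); offset now 18 = byte 2 bit 2; 14 bits remain
Read 4: bits[18:22] width=4 -> value=11 (bin 1011); offset now 22 = byte 2 bit 6; 10 bits remain

Answer: 22 11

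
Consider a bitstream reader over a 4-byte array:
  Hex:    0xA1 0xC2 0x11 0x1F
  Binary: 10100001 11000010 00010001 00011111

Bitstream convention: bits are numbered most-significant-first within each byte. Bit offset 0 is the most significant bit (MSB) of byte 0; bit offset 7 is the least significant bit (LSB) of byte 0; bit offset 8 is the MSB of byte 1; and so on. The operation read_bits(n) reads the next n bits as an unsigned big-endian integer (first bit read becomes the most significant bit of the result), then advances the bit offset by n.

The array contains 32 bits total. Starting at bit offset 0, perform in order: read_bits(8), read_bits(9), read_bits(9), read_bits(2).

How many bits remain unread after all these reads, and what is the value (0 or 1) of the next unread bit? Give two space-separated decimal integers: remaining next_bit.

Read 1: bits[0:8] width=8 -> value=161 (bin 10100001); offset now 8 = byte 1 bit 0; 24 bits remain
Read 2: bits[8:17] width=9 -> value=388 (bin 110000100); offset now 17 = byte 2 bit 1; 15 bits remain
Read 3: bits[17:26] width=9 -> value=68 (bin 001000100); offset now 26 = byte 3 bit 2; 6 bits remain
Read 4: bits[26:28] width=2 -> value=1 (bin 01); offset now 28 = byte 3 bit 4; 4 bits remain

Answer: 4 1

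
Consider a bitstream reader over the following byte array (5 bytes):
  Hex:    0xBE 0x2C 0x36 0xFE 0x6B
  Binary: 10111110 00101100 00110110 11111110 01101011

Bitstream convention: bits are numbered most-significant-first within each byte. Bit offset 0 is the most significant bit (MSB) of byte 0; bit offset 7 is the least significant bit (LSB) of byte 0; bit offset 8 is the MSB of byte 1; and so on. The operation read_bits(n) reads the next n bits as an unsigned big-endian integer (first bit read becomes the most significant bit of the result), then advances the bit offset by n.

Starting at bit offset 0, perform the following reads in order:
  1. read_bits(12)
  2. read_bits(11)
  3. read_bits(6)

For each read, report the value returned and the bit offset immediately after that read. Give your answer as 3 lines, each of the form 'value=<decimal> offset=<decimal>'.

Answer: value=3042 offset=12
value=1563 offset=23
value=31 offset=29

Derivation:
Read 1: bits[0:12] width=12 -> value=3042 (bin 101111100010); offset now 12 = byte 1 bit 4; 28 bits remain
Read 2: bits[12:23] width=11 -> value=1563 (bin 11000011011); offset now 23 = byte 2 bit 7; 17 bits remain
Read 3: bits[23:29] width=6 -> value=31 (bin 011111); offset now 29 = byte 3 bit 5; 11 bits remain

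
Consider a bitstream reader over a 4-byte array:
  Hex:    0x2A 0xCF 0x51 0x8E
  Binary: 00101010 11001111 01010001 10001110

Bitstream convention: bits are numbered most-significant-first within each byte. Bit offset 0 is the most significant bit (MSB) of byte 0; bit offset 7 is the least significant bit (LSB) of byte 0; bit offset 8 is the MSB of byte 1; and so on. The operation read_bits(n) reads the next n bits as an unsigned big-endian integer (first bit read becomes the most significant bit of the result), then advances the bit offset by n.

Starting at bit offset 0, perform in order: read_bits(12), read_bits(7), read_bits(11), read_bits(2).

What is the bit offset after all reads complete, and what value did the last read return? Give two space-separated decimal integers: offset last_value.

Read 1: bits[0:12] width=12 -> value=684 (bin 001010101100); offset now 12 = byte 1 bit 4; 20 bits remain
Read 2: bits[12:19] width=7 -> value=122 (bin 1111010); offset now 19 = byte 2 bit 3; 13 bits remain
Read 3: bits[19:30] width=11 -> value=1123 (bin 10001100011); offset now 30 = byte 3 bit 6; 2 bits remain
Read 4: bits[30:32] width=2 -> value=2 (bin 10); offset now 32 = byte 4 bit 0; 0 bits remain

Answer: 32 2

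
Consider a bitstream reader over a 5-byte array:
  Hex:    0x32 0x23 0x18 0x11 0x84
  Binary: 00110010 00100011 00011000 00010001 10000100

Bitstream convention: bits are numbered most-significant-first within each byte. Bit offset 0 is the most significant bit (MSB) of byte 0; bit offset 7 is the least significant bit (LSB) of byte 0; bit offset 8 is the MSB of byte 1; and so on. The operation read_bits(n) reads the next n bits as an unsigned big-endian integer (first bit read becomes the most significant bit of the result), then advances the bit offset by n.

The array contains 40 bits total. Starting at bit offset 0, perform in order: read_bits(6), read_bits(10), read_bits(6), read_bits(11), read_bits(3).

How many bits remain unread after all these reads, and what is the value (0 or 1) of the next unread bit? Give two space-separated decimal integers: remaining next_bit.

Answer: 4 0

Derivation:
Read 1: bits[0:6] width=6 -> value=12 (bin 001100); offset now 6 = byte 0 bit 6; 34 bits remain
Read 2: bits[6:16] width=10 -> value=547 (bin 1000100011); offset now 16 = byte 2 bit 0; 24 bits remain
Read 3: bits[16:22] width=6 -> value=6 (bin 000110); offset now 22 = byte 2 bit 6; 18 bits remain
Read 4: bits[22:33] width=11 -> value=35 (bin 00000100011); offset now 33 = byte 4 bit 1; 7 bits remain
Read 5: bits[33:36] width=3 -> value=0 (bin 000); offset now 36 = byte 4 bit 4; 4 bits remain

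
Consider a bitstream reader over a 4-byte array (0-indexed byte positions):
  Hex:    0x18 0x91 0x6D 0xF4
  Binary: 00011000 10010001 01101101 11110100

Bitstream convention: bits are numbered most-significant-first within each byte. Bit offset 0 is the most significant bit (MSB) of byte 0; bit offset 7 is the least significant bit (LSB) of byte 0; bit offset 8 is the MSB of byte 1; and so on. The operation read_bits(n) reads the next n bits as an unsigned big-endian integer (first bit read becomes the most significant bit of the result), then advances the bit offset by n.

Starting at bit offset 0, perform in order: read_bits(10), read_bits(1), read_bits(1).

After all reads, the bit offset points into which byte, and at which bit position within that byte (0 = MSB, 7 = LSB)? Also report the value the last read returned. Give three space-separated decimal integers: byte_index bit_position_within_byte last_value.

Read 1: bits[0:10] width=10 -> value=98 (bin 0001100010); offset now 10 = byte 1 bit 2; 22 bits remain
Read 2: bits[10:11] width=1 -> value=0 (bin 0); offset now 11 = byte 1 bit 3; 21 bits remain
Read 3: bits[11:12] width=1 -> value=1 (bin 1); offset now 12 = byte 1 bit 4; 20 bits remain

Answer: 1 4 1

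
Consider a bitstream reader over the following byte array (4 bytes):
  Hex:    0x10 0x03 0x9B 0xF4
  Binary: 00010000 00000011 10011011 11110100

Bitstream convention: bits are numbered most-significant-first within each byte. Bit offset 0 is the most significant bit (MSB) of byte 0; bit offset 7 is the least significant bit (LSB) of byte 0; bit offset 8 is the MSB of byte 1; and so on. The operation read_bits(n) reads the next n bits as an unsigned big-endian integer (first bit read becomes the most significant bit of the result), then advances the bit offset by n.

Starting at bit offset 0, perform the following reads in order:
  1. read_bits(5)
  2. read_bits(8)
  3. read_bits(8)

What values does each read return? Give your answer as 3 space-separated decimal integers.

Answer: 2 0 115

Derivation:
Read 1: bits[0:5] width=5 -> value=2 (bin 00010); offset now 5 = byte 0 bit 5; 27 bits remain
Read 2: bits[5:13] width=8 -> value=0 (bin 00000000); offset now 13 = byte 1 bit 5; 19 bits remain
Read 3: bits[13:21] width=8 -> value=115 (bin 01110011); offset now 21 = byte 2 bit 5; 11 bits remain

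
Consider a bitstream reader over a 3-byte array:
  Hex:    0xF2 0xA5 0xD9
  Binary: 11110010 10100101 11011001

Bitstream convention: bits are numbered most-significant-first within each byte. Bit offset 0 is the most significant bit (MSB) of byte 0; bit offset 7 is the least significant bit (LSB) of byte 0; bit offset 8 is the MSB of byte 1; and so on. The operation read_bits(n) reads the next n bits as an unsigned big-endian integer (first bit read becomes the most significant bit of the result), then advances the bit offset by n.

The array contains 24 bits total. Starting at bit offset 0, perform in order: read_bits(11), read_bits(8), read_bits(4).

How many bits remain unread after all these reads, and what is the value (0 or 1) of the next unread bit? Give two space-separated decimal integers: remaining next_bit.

Answer: 1 1

Derivation:
Read 1: bits[0:11] width=11 -> value=1941 (bin 11110010101); offset now 11 = byte 1 bit 3; 13 bits remain
Read 2: bits[11:19] width=8 -> value=46 (bin 00101110); offset now 19 = byte 2 bit 3; 5 bits remain
Read 3: bits[19:23] width=4 -> value=12 (bin 1100); offset now 23 = byte 2 bit 7; 1 bits remain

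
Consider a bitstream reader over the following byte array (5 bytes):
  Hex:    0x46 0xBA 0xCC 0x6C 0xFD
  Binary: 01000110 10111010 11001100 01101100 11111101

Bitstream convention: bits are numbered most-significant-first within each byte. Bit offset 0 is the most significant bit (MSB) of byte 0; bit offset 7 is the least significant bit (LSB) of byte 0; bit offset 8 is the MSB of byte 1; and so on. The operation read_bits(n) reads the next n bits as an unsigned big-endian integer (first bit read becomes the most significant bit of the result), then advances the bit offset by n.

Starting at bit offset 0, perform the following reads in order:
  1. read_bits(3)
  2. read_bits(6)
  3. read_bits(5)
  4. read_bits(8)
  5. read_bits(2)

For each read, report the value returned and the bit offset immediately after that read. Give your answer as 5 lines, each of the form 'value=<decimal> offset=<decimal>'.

Answer: value=2 offset=3
value=13 offset=9
value=14 offset=14
value=179 offset=22
value=0 offset=24

Derivation:
Read 1: bits[0:3] width=3 -> value=2 (bin 010); offset now 3 = byte 0 bit 3; 37 bits remain
Read 2: bits[3:9] width=6 -> value=13 (bin 001101); offset now 9 = byte 1 bit 1; 31 bits remain
Read 3: bits[9:14] width=5 -> value=14 (bin 01110); offset now 14 = byte 1 bit 6; 26 bits remain
Read 4: bits[14:22] width=8 -> value=179 (bin 10110011); offset now 22 = byte 2 bit 6; 18 bits remain
Read 5: bits[22:24] width=2 -> value=0 (bin 00); offset now 24 = byte 3 bit 0; 16 bits remain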